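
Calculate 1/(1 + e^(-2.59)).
0.9302

sigmoid(2.59) = 1/(1 + e^(-2.59)) = 1/(1 + 0.07502) = 0.9302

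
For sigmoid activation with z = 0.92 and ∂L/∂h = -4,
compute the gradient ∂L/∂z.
∂L/∂z = -0.815

σ(0.92) = 0.715
σ'(0.92) = σ(0.92)(1 - σ(0.92)) = 0.715 × 0.285 = 0.2038
∂L/∂z = ∂L/∂h · σ'(z) = -4 × 0.2038 = -0.815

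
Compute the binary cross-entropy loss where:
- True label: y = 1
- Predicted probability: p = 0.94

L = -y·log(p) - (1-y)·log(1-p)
L = 0.06188

L = -1·log(0.94) - 0·log(0.06) = -log(0.94) = 0.06188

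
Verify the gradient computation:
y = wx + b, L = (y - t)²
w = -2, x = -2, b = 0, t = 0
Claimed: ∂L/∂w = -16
Correct

y = (-2)(-2) + 0 = 4
∂L/∂y = 2(y - t) = 2(4 - 0) = 8
∂y/∂w = x = -2
∂L/∂w = 8 × -2 = -16

Claimed value: -16
Correct: The correct gradient is -16.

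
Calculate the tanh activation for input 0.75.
0.6351

tanh(0.75) = (e^(0.75) - e^(-0.75))/(e^(0.75) + e^(-0.75)) = 0.6351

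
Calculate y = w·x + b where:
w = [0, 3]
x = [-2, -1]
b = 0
y = -3

y = (0)(-2) + (3)(-1) + 0 = -3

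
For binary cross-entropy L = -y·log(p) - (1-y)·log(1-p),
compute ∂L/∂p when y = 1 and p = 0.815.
∂L/∂p = -1.227

∂L/∂p = -y/p + (1-y)/(1-p) = -1/0.815 + 0 = -1.227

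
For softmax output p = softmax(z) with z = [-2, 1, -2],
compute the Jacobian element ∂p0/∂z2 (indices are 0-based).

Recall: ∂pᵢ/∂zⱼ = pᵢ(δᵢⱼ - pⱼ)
∂p0/∂z2 = -0.00205

p = softmax(z) = [0.04528, 0.9094, 0.04528]
p0 = 0.04528, p2 = 0.04528

∂p0/∂z2 = -p0 × p2 = -0.04528 × 0.04528 = -0.00205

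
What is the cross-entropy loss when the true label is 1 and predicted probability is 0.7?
L = 0.3567

L = -1·log(0.7) - 0·log(0.3) = -log(0.7) = 0.3567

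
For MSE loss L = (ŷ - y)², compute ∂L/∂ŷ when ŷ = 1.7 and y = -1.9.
∂L/∂ŷ = 7.2

∂L/∂ŷ = 2(ŷ - y) = 2(1.7 - -1.9) = 2(3.6) = 7.2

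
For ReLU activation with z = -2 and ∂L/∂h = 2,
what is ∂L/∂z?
∂L/∂z = 0

h = ReLU(-2) = 0
Since z < 0: ∂h/∂z = 0
∂L/∂z = ∂L/∂h · ∂h/∂z = 2 × 0 = 0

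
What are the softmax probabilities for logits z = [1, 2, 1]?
p = [0.2119, 0.5761, 0.2119]

exp(z) = [2.718, 7.389, 2.718]
Sum = 12.83
p = [0.2119, 0.5761, 0.2119]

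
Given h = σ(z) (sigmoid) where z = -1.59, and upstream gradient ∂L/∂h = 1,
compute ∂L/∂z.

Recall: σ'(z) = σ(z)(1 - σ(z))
∂L/∂z = 0.1407

σ(-1.59) = 0.1694
σ'(-1.59) = σ(-1.59)(1 - σ(-1.59)) = 0.1694 × 0.8306 = 0.1407
∂L/∂z = ∂L/∂h · σ'(z) = 1 × 0.1407 = 0.1407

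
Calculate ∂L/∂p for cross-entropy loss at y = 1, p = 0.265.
∂L/∂p = -3.774

∂L/∂p = -y/p + (1-y)/(1-p) = -1/0.265 + 0 = -3.774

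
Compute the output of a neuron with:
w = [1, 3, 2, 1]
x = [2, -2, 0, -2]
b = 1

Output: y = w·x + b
y = -5

y = (1)(2) + (3)(-2) + (2)(0) + (1)(-2) + 1 = -5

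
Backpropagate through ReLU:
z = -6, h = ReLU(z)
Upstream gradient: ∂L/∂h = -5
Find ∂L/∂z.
∂L/∂z = 0

h = ReLU(-6) = 0
Since z < 0: ∂h/∂z = 0
∂L/∂z = ∂L/∂h · ∂h/∂z = -5 × 0 = 0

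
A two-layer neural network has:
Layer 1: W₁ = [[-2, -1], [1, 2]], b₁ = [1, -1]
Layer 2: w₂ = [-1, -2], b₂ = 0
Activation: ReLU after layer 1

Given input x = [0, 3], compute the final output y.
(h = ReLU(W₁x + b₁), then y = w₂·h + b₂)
y = -10

Layer 1 pre-activation: z₁ = [-2, 5]
After ReLU: h = [0, 5]
Layer 2 output: y = -1×0 + -2×5 + 0 = -10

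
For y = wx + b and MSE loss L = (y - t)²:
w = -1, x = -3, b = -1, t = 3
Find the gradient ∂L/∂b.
∂L/∂b = -2

y = wx + b = (-1)(-3) + -1 = 2
∂L/∂y = 2(y - t) = 2(2 - 3) = -2
∂y/∂b = 1
∂L/∂b = ∂L/∂y · ∂y/∂b = -2 × 1 = -2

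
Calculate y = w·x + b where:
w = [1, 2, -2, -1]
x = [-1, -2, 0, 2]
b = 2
y = -5

y = (1)(-1) + (2)(-2) + (-2)(0) + (-1)(2) + 2 = -5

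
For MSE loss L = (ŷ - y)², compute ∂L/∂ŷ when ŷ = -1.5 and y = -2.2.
∂L/∂ŷ = 1.4

∂L/∂ŷ = 2(ŷ - y) = 2(-1.5 - -2.2) = 2(0.7) = 1.4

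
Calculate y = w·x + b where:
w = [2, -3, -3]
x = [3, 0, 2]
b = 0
y = 0

y = (2)(3) + (-3)(0) + (-3)(2) + 0 = 0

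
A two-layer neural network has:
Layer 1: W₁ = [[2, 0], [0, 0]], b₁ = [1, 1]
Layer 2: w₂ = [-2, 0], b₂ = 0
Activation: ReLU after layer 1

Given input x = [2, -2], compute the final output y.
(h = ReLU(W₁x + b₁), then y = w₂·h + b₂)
y = -10

Layer 1 pre-activation: z₁ = [5, 1]
After ReLU: h = [5, 1]
Layer 2 output: y = -2×5 + 0×1 + 0 = -10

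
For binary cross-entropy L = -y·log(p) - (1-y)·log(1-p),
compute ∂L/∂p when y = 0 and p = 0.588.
∂L/∂p = 2.427

∂L/∂p = -y/p + (1-y)/(1-p) = 0 + 1/0.412 = 2.427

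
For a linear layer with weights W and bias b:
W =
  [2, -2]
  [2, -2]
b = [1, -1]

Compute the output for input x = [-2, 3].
y = [-9, -11]

Wx = [2×-2 + -2×3, 2×-2 + -2×3]
   = [-10, -10]
y = Wx + b = [-10 + 1, -10 + -1] = [-9, -11]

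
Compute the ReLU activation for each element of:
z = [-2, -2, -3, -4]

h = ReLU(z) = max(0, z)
h = [0, 0, 0, 0]

ReLU applied element-wise: max(0,-2)=0, max(0,-2)=0, max(0,-3)=0, max(0,-4)=0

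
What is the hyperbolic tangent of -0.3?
-0.2913

tanh(-0.3) = (e^(-0.3) - e^(0.3))/(e^(-0.3) + e^(0.3)) = -0.2913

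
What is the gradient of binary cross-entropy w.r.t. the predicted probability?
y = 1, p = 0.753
∂L/∂p = -1.328

∂L/∂p = -y/p + (1-y)/(1-p) = -1/0.753 + 0 = -1.328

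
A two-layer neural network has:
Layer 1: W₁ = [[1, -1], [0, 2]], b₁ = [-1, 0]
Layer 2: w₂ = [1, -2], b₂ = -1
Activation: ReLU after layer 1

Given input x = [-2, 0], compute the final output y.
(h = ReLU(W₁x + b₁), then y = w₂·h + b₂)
y = -1

Layer 1 pre-activation: z₁ = [-3, 0]
After ReLU: h = [0, 0]
Layer 2 output: y = 1×0 + -2×0 + -1 = -1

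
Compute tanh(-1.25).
-0.8483

tanh(-1.25) = (e^(-1.25) - e^(1.25))/(e^(-1.25) + e^(1.25)) = -0.8483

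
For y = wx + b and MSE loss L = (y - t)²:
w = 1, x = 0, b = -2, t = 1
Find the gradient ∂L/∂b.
∂L/∂b = -6

y = wx + b = (1)(0) + -2 = -2
∂L/∂y = 2(y - t) = 2(-2 - 1) = -6
∂y/∂b = 1
∂L/∂b = ∂L/∂y · ∂y/∂b = -6 × 1 = -6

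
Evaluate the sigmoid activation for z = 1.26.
0.779

sigmoid(1.26) = 1/(1 + e^(-1.26)) = 1/(1 + 0.2837) = 0.779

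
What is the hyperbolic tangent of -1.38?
-0.881

tanh(-1.38) = (e^(-1.38) - e^(1.38))/(e^(-1.38) + e^(1.38)) = -0.881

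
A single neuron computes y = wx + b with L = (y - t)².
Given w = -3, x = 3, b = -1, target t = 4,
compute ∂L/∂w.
∂L/∂w = -84

y = wx + b = (-3)(3) + -1 = -10
∂L/∂y = 2(y - t) = 2(-10 - 4) = -28
∂y/∂w = x = 3
∂L/∂w = ∂L/∂y · ∂y/∂w = -28 × 3 = -84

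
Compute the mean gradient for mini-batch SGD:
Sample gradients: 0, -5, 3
Average gradient = -0.6667

Average = (1/3)(0 + -5 + 3) = -2/3 = -0.6667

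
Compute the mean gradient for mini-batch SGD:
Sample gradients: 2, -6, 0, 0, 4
Average gradient = 0

Average = (1/5)(2 + -6 + 0 + 0 + 4) = 0/5 = 0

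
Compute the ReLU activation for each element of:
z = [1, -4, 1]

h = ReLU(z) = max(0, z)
h = [1, 0, 1]

ReLU applied element-wise: max(0,1)=1, max(0,-4)=0, max(0,1)=1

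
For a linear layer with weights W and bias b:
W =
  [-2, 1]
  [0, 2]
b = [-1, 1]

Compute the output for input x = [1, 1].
y = [-2, 3]

Wx = [-2×1 + 1×1, 0×1 + 2×1]
   = [-1, 2]
y = Wx + b = [-1 + -1, 2 + 1] = [-2, 3]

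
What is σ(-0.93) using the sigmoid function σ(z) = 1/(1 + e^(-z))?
0.2829

sigmoid(-0.93) = 1/(1 + e^(0.93)) = 1/(1 + 2.535) = 0.2829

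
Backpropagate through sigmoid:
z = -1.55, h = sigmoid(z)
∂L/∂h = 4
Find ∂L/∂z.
∂L/∂z = 0.5777

σ(-1.55) = 0.1751
σ'(-1.55) = σ(-1.55)(1 - σ(-1.55)) = 0.1751 × 0.8249 = 0.1444
∂L/∂z = ∂L/∂h · σ'(z) = 4 × 0.1444 = 0.5777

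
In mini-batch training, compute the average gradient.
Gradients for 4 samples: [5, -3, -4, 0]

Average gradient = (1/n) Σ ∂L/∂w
Average gradient = -0.5

Average = (1/4)(5 + -3 + -4 + 0) = -2/4 = -0.5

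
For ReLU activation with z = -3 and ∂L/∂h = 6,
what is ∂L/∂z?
∂L/∂z = 0

h = ReLU(-3) = 0
Since z < 0: ∂h/∂z = 0
∂L/∂z = ∂L/∂h · ∂h/∂z = 6 × 0 = 0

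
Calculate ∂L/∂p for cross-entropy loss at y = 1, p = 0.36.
∂L/∂p = -2.778

∂L/∂p = -y/p + (1-y)/(1-p) = -1/0.36 + 0 = -2.778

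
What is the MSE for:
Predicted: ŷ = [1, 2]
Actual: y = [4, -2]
MSE = 12.5

MSE = (1/2)((1-4)² + (2--2)²) = (1/2)(9 + 16) = 12.5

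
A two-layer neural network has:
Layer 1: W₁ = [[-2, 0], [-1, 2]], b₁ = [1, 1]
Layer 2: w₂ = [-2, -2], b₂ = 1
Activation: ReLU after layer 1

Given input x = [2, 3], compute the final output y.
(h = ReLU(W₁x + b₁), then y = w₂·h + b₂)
y = -9

Layer 1 pre-activation: z₁ = [-3, 5]
After ReLU: h = [0, 5]
Layer 2 output: y = -2×0 + -2×5 + 1 = -9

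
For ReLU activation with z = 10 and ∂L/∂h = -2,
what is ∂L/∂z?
∂L/∂z = -2

h = ReLU(10) = 10
Since z > 0: ∂h/∂z = 1
∂L/∂z = ∂L/∂h · ∂h/∂z = -2 × 1 = -2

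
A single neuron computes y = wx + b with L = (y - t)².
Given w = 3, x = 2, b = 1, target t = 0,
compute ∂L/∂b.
∂L/∂b = 14

y = wx + b = (3)(2) + 1 = 7
∂L/∂y = 2(y - t) = 2(7 - 0) = 14
∂y/∂b = 1
∂L/∂b = ∂L/∂y · ∂y/∂b = 14 × 1 = 14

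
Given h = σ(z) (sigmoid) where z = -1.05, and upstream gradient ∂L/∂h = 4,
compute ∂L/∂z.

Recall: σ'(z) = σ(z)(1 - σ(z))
∂L/∂z = 0.7681

σ(-1.05) = 0.2592
σ'(-1.05) = σ(-1.05)(1 - σ(-1.05)) = 0.2592 × 0.7408 = 0.192
∂L/∂z = ∂L/∂h · σ'(z) = 4 × 0.192 = 0.7681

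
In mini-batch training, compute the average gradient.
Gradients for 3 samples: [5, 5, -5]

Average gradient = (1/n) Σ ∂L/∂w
Average gradient = 1.667

Average = (1/3)(5 + 5 + -5) = 5/3 = 1.667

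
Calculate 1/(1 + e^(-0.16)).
0.5399

sigmoid(0.16) = 1/(1 + e^(-0.16)) = 1/(1 + 0.8521) = 0.5399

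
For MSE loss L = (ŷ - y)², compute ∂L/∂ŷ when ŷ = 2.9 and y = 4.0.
∂L/∂ŷ = -2.2

∂L/∂ŷ = 2(ŷ - y) = 2(2.9 - 4.0) = 2(-1.1) = -2.2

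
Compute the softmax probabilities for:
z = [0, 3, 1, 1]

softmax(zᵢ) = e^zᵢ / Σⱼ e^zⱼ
p = [0.0377, 0.7573, 0.1025, 0.1025]

exp(z) = [1, 20.09, 2.718, 2.718]
Sum = 26.52
p = [0.0377, 0.7573, 0.1025, 0.1025]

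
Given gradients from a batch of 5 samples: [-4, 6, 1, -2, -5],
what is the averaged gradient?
Average gradient = -0.8

Average = (1/5)(-4 + 6 + 1 + -2 + -5) = -4/5 = -0.8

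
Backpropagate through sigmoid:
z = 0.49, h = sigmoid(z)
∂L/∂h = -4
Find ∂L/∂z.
∂L/∂z = -0.9423

σ(0.49) = 0.6201
σ'(0.49) = σ(0.49)(1 - σ(0.49)) = 0.6201 × 0.3799 = 0.2356
∂L/∂z = ∂L/∂h · σ'(z) = -4 × 0.2356 = -0.9423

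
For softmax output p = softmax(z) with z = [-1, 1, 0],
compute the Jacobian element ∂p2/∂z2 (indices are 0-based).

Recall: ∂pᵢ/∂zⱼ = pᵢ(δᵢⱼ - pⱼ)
∂p2/∂z2 = 0.1848

p = softmax(z) = [0.09003, 0.6652, 0.2447]
p2 = 0.2447

∂p2/∂z2 = p2(1 - p2) = 0.2447 × (1 - 0.2447) = 0.1848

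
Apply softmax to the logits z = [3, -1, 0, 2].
p = [0.6964, 0.0128, 0.0347, 0.2562]

exp(z) = [20.09, 0.3679, 1, 7.389]
Sum = 28.84
p = [0.6964, 0.0128, 0.0347, 0.2562]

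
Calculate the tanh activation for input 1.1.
0.8005

tanh(1.1) = (e^(1.1) - e^(-1.1))/(e^(1.1) + e^(-1.1)) = 0.8005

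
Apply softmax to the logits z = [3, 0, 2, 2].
p = [0.5601, 0.0279, 0.206, 0.206]

exp(z) = [20.09, 1, 7.389, 7.389]
Sum = 35.86
p = [0.5601, 0.0279, 0.206, 0.206]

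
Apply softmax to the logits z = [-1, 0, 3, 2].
p = [0.0128, 0.0347, 0.6964, 0.2562]

exp(z) = [0.3679, 1, 20.09, 7.389]
Sum = 28.84
p = [0.0128, 0.0347, 0.6964, 0.2562]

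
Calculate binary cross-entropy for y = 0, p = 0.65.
L = 1.05

L = -0·log(0.65) - 1·log(0.35) = -log(0.35) = 1.05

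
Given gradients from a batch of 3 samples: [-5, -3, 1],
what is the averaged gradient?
Average gradient = -2.333

Average = (1/3)(-5 + -3 + 1) = -7/3 = -2.333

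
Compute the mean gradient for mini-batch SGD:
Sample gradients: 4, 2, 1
Average gradient = 2.333

Average = (1/3)(4 + 2 + 1) = 7/3 = 2.333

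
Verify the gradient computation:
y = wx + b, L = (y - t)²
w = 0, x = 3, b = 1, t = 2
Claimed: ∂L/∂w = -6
Correct

y = (0)(3) + 1 = 1
∂L/∂y = 2(y - t) = 2(1 - 2) = -2
∂y/∂w = x = 3
∂L/∂w = -2 × 3 = -6

Claimed value: -6
Correct: The correct gradient is -6.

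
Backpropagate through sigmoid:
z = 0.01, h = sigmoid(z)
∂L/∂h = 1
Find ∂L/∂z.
∂L/∂z = 0.25

σ(0.01) = 0.5025
σ'(0.01) = σ(0.01)(1 - σ(0.01)) = 0.5025 × 0.4975 = 0.25
∂L/∂z = ∂L/∂h · σ'(z) = 1 × 0.25 = 0.25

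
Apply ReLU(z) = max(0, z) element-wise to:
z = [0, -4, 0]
h = [0, 0, 0]

ReLU applied element-wise: max(0,0)=0, max(0,-4)=0, max(0,0)=0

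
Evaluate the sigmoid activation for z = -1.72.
0.1519

sigmoid(-1.72) = 1/(1 + e^(1.72)) = 1/(1 + 5.585) = 0.1519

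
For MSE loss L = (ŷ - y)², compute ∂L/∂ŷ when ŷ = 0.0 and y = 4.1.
∂L/∂ŷ = -8.2

∂L/∂ŷ = 2(ŷ - y) = 2(0.0 - 4.1) = 2(-4.1) = -8.2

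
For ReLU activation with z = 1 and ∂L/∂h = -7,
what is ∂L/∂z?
∂L/∂z = -7

h = ReLU(1) = 1
Since z > 0: ∂h/∂z = 1
∂L/∂z = ∂L/∂h · ∂h/∂z = -7 × 1 = -7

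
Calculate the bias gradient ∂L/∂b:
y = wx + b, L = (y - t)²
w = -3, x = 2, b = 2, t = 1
∂L/∂b = -10

y = wx + b = (-3)(2) + 2 = -4
∂L/∂y = 2(y - t) = 2(-4 - 1) = -10
∂y/∂b = 1
∂L/∂b = ∂L/∂y · ∂y/∂b = -10 × 1 = -10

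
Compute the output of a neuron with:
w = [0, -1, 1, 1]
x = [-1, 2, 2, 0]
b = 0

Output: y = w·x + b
y = 0

y = (0)(-1) + (-1)(2) + (1)(2) + (1)(0) + 0 = 0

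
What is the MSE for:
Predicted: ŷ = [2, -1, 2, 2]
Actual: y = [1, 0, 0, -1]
MSE = 3.75

MSE = (1/4)((2-1)² + (-1-0)² + (2-0)² + (2--1)²) = (1/4)(1 + 1 + 4 + 9) = 3.75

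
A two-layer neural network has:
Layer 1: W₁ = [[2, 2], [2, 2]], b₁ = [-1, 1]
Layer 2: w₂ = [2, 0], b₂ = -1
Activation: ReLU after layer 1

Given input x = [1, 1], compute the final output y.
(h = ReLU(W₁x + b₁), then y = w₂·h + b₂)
y = 5

Layer 1 pre-activation: z₁ = [3, 5]
After ReLU: h = [3, 5]
Layer 2 output: y = 2×3 + 0×5 + -1 = 5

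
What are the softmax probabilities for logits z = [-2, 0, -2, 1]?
p = [0.0339, 0.2507, 0.0339, 0.6815]

exp(z) = [0.1353, 1, 0.1353, 2.718]
Sum = 3.989
p = [0.0339, 0.2507, 0.0339, 0.6815]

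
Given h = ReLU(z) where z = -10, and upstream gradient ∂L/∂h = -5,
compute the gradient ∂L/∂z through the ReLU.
∂L/∂z = 0

h = ReLU(-10) = 0
Since z < 0: ∂h/∂z = 0
∂L/∂z = ∂L/∂h · ∂h/∂z = -5 × 0 = 0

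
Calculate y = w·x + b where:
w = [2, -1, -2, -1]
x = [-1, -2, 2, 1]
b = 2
y = -3

y = (2)(-1) + (-1)(-2) + (-2)(2) + (-1)(1) + 2 = -3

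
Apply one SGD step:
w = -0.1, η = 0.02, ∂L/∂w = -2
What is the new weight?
w_new = -0.06

w_new = w - η·∂L/∂w = -0.1 - 0.02×(-2) = -0.1 - (-0.04) = -0.06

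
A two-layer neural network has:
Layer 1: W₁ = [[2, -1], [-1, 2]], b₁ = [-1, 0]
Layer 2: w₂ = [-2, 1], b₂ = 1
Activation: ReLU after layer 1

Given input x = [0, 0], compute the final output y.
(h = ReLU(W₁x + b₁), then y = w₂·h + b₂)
y = 1

Layer 1 pre-activation: z₁ = [-1, 0]
After ReLU: h = [0, 0]
Layer 2 output: y = -2×0 + 1×0 + 1 = 1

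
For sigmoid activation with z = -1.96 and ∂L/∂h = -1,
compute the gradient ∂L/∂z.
∂L/∂z = -0.1082

σ(-1.96) = 0.1235
σ'(-1.96) = σ(-1.96)(1 - σ(-1.96)) = 0.1235 × 0.8765 = 0.1082
∂L/∂z = ∂L/∂h · σ'(z) = -1 × 0.1082 = -0.1082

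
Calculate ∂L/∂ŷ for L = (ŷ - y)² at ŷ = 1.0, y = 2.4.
∂L/∂ŷ = -2.8

∂L/∂ŷ = 2(ŷ - y) = 2(1.0 - 2.4) = 2(-1.4) = -2.8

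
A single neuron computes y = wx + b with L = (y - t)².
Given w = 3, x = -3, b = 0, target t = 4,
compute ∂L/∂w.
∂L/∂w = 78

y = wx + b = (3)(-3) + 0 = -9
∂L/∂y = 2(y - t) = 2(-9 - 4) = -26
∂y/∂w = x = -3
∂L/∂w = ∂L/∂y · ∂y/∂w = -26 × -3 = 78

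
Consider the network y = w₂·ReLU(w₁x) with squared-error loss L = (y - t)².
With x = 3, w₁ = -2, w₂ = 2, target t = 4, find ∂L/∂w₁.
∂L/∂w₁ = 0

Forward pass:
z = w₁x = -2×3 = -6
h = ReLU(-6) = 0
y = w₂h = 2×0 = 0

Backward pass:
∂L/∂y = 2(y - t) = 2(0 - 4) = -8
∂y/∂h = w₂ = 2
∂h/∂z = 0 (ReLU derivative)
∂z/∂w₁ = x = 3

∂L/∂w₁ = -8 × 2 × 0 × 3 = 0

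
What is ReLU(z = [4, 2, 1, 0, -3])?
h = [4, 2, 1, 0, 0]

ReLU applied element-wise: max(0,4)=4, max(0,2)=2, max(0,1)=1, max(0,0)=0, max(0,-3)=0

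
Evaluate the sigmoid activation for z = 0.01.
0.5025

sigmoid(0.01) = 1/(1 + e^(-0.01)) = 1/(1 + 0.99) = 0.5025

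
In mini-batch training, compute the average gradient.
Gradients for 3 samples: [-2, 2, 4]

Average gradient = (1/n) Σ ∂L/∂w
Average gradient = 1.333

Average = (1/3)(-2 + 2 + 4) = 4/3 = 1.333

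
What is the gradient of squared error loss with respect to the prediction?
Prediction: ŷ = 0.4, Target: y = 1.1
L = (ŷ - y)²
∂L/∂ŷ = -1.4

∂L/∂ŷ = 2(ŷ - y) = 2(0.4 - 1.1) = 2(-0.7) = -1.4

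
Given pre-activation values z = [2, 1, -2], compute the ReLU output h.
h = [2, 1, 0]

ReLU applied element-wise: max(0,2)=2, max(0,1)=1, max(0,-2)=0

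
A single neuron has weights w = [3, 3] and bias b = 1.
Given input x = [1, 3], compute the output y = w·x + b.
y = 13

y = (3)(1) + (3)(3) + 1 = 13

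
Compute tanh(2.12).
0.9716

tanh(2.12) = (e^(2.12) - e^(-2.12))/(e^(2.12) + e^(-2.12)) = 0.9716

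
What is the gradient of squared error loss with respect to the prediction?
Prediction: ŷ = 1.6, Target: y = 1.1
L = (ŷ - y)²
∂L/∂ŷ = 1.0

∂L/∂ŷ = 2(ŷ - y) = 2(1.6 - 1.1) = 2(0.5) = 1.0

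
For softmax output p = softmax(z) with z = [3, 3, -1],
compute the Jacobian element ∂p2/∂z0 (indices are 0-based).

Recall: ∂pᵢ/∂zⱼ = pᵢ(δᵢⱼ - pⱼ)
∂p2/∂z0 = -0.004496

p = softmax(z) = [0.4955, 0.4955, 0.009075]
p2 = 0.009075, p0 = 0.4955

∂p2/∂z0 = -p2 × p0 = -0.009075 × 0.4955 = -0.004496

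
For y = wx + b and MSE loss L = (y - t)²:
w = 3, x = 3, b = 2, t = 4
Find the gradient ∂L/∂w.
∂L/∂w = 42

y = wx + b = (3)(3) + 2 = 11
∂L/∂y = 2(y - t) = 2(11 - 4) = 14
∂y/∂w = x = 3
∂L/∂w = ∂L/∂y · ∂y/∂w = 14 × 3 = 42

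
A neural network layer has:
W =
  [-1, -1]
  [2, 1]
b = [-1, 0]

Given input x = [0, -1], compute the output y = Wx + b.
y = [0, -1]

Wx = [-1×0 + -1×-1, 2×0 + 1×-1]
   = [1, -1]
y = Wx + b = [1 + -1, -1 + 0] = [0, -1]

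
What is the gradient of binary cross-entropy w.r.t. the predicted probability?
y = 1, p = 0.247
∂L/∂p = -4.049

∂L/∂p = -y/p + (1-y)/(1-p) = -1/0.247 + 0 = -4.049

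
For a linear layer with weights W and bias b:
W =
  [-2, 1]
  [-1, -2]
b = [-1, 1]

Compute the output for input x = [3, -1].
y = [-8, 0]

Wx = [-2×3 + 1×-1, -1×3 + -2×-1]
   = [-7, -1]
y = Wx + b = [-7 + -1, -1 + 1] = [-8, 0]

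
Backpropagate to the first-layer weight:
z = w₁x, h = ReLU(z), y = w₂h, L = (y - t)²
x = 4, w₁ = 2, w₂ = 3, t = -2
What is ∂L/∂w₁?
∂L/∂w₁ = 624

Forward pass:
z = w₁x = 2×4 = 8
h = ReLU(8) = 8
y = w₂h = 3×8 = 24

Backward pass:
∂L/∂y = 2(y - t) = 2(24 - -2) = 52
∂y/∂h = w₂ = 3
∂h/∂z = 1 (ReLU derivative)
∂z/∂w₁ = x = 4

∂L/∂w₁ = 52 × 3 × 1 × 4 = 624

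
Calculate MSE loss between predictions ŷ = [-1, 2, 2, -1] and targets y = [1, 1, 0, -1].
MSE = 2.25

MSE = (1/4)((-1-1)² + (2-1)² + (2-0)² + (-1--1)²) = (1/4)(4 + 1 + 4 + 0) = 2.25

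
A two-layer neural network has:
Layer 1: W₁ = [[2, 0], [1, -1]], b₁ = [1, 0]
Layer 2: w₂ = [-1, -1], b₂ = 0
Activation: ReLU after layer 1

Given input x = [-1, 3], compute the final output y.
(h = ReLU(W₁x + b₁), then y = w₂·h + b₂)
y = 0

Layer 1 pre-activation: z₁ = [-1, -4]
After ReLU: h = [0, 0]
Layer 2 output: y = -1×0 + -1×0 + 0 = 0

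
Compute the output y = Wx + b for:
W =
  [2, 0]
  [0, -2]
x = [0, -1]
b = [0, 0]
y = [0, 2]

Wx = [2×0 + 0×-1, 0×0 + -2×-1]
   = [0, 2]
y = Wx + b = [0 + 0, 2 + 0] = [0, 2]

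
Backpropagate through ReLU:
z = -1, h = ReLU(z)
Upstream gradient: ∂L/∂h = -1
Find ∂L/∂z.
∂L/∂z = 0

h = ReLU(-1) = 0
Since z < 0: ∂h/∂z = 0
∂L/∂z = ∂L/∂h · ∂h/∂z = -1 × 0 = 0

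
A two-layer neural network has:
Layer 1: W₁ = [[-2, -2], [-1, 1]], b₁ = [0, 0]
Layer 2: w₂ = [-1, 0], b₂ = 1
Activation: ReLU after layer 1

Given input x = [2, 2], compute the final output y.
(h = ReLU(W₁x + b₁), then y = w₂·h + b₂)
y = 1

Layer 1 pre-activation: z₁ = [-8, 0]
After ReLU: h = [0, 0]
Layer 2 output: y = -1×0 + 0×0 + 1 = 1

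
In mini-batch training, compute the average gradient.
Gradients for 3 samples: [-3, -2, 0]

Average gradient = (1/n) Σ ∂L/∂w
Average gradient = -1.667

Average = (1/3)(-3 + -2 + 0) = -5/3 = -1.667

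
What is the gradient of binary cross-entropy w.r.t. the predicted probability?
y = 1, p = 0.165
∂L/∂p = -6.061

∂L/∂p = -y/p + (1-y)/(1-p) = -1/0.165 + 0 = -6.061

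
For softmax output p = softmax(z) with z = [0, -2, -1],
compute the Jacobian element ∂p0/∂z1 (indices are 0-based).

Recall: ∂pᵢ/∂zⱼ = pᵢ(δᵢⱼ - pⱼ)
∂p0/∂z1 = -0.05989

p = softmax(z) = [0.6652, 0.09003, 0.2447]
p0 = 0.6652, p1 = 0.09003

∂p0/∂z1 = -p0 × p1 = -0.6652 × 0.09003 = -0.05989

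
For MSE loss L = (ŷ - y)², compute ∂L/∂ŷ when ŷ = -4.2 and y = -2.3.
∂L/∂ŷ = -3.8

∂L/∂ŷ = 2(ŷ - y) = 2(-4.2 - -2.3) = 2(-1.9) = -3.8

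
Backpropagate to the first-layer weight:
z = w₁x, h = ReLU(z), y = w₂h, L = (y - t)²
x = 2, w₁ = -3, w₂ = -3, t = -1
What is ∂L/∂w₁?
∂L/∂w₁ = 0

Forward pass:
z = w₁x = -3×2 = -6
h = ReLU(-6) = 0
y = w₂h = -3×0 = 0

Backward pass:
∂L/∂y = 2(y - t) = 2(0 - -1) = 2
∂y/∂h = w₂ = -3
∂h/∂z = 0 (ReLU derivative)
∂z/∂w₁ = x = 2

∂L/∂w₁ = 2 × -3 × 0 × 2 = 0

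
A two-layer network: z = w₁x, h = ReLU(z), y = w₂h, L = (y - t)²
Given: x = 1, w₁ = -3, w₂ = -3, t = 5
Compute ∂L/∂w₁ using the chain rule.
∂L/∂w₁ = 0

Forward pass:
z = w₁x = -3×1 = -3
h = ReLU(-3) = 0
y = w₂h = -3×0 = 0

Backward pass:
∂L/∂y = 2(y - t) = 2(0 - 5) = -10
∂y/∂h = w₂ = -3
∂h/∂z = 0 (ReLU derivative)
∂z/∂w₁ = x = 1

∂L/∂w₁ = -10 × -3 × 0 × 1 = 0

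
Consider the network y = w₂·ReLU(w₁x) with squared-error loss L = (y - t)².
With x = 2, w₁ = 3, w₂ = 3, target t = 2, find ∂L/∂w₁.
∂L/∂w₁ = 192

Forward pass:
z = w₁x = 3×2 = 6
h = ReLU(6) = 6
y = w₂h = 3×6 = 18

Backward pass:
∂L/∂y = 2(y - t) = 2(18 - 2) = 32
∂y/∂h = w₂ = 3
∂h/∂z = 1 (ReLU derivative)
∂z/∂w₁ = x = 2

∂L/∂w₁ = 32 × 3 × 1 × 2 = 192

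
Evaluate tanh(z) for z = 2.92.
0.9942

tanh(2.92) = (e^(2.92) - e^(-2.92))/(e^(2.92) + e^(-2.92)) = 0.9942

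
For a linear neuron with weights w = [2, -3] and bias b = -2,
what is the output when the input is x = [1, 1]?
y = -3

y = (2)(1) + (-3)(1) + -2 = -3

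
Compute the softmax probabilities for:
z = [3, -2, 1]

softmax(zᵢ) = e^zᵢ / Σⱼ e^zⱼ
p = [0.8756, 0.0059, 0.1185]

exp(z) = [20.09, 0.1353, 2.718]
Sum = 22.94
p = [0.8756, 0.0059, 0.1185]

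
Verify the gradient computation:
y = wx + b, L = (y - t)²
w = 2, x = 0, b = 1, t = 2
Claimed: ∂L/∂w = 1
Incorrect

y = (2)(0) + 1 = 1
∂L/∂y = 2(y - t) = 2(1 - 2) = -2
∂y/∂w = x = 0
∂L/∂w = -2 × 0 = 0

Claimed value: 1
Incorrect: The correct gradient is 0.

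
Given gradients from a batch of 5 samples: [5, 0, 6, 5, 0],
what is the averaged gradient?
Average gradient = 3.2

Average = (1/5)(5 + 0 + 6 + 5 + 0) = 16/5 = 3.2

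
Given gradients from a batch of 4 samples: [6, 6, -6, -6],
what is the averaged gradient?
Average gradient = 0

Average = (1/4)(6 + 6 + -6 + -6) = 0/4 = 0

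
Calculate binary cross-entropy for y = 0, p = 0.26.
L = 0.3011

L = -0·log(0.26) - 1·log(0.74) = -log(0.74) = 0.3011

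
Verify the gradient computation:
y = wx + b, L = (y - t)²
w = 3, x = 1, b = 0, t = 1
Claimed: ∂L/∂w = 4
Correct

y = (3)(1) + 0 = 3
∂L/∂y = 2(y - t) = 2(3 - 1) = 4
∂y/∂w = x = 1
∂L/∂w = 4 × 1 = 4

Claimed value: 4
Correct: The correct gradient is 4.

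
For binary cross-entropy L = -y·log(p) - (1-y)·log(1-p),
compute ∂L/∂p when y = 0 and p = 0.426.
∂L/∂p = 1.742

∂L/∂p = -y/p + (1-y)/(1-p) = 0 + 1/0.574 = 1.742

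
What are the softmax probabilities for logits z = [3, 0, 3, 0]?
p = [0.4763, 0.0237, 0.4763, 0.0237]

exp(z) = [20.09, 1, 20.09, 1]
Sum = 42.17
p = [0.4763, 0.0237, 0.4763, 0.0237]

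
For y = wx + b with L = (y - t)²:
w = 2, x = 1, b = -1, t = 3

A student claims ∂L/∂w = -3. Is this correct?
Incorrect

y = (2)(1) + -1 = 1
∂L/∂y = 2(y - t) = 2(1 - 3) = -4
∂y/∂w = x = 1
∂L/∂w = -4 × 1 = -4

Claimed value: -3
Incorrect: The correct gradient is -4.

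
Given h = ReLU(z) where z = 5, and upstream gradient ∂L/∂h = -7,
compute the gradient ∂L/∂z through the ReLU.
∂L/∂z = -7

h = ReLU(5) = 5
Since z > 0: ∂h/∂z = 1
∂L/∂z = ∂L/∂h · ∂h/∂z = -7 × 1 = -7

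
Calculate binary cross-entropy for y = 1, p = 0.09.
L = 2.408

L = -1·log(0.09) - 0·log(0.91) = -log(0.09) = 2.408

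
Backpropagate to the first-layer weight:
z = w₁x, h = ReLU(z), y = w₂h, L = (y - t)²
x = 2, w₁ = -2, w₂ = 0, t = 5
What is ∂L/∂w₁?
∂L/∂w₁ = 0

Forward pass:
z = w₁x = -2×2 = -4
h = ReLU(-4) = 0
y = w₂h = 0×0 = 0

Backward pass:
∂L/∂y = 2(y - t) = 2(0 - 5) = -10
∂y/∂h = w₂ = 0
∂h/∂z = 0 (ReLU derivative)
∂z/∂w₁ = x = 2

∂L/∂w₁ = -10 × 0 × 0 × 2 = 0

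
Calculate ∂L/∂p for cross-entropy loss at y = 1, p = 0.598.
∂L/∂p = -1.672

∂L/∂p = -y/p + (1-y)/(1-p) = -1/0.598 + 0 = -1.672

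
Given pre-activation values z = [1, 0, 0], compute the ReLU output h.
h = [1, 0, 0]

ReLU applied element-wise: max(0,1)=1, max(0,0)=0, max(0,0)=0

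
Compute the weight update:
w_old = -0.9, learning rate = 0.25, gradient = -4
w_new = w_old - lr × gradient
w_new = 0.1

w_new = w - η·∂L/∂w = -0.9 - 0.25×(-4) = -0.9 - (-1) = 0.1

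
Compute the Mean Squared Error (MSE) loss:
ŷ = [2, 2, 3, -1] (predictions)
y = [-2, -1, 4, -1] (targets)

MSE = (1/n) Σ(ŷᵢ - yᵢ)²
MSE = 6.5

MSE = (1/4)((2--2)² + (2--1)² + (3-4)² + (-1--1)²) = (1/4)(16 + 9 + 1 + 0) = 6.5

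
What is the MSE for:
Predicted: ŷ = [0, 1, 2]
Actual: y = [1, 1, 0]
MSE = 1.667

MSE = (1/3)((0-1)² + (1-1)² + (2-0)²) = (1/3)(1 + 0 + 4) = 1.667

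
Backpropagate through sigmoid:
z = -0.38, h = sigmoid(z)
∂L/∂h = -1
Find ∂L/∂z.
∂L/∂z = -0.2412

σ(-0.38) = 0.4061
σ'(-0.38) = σ(-0.38)(1 - σ(-0.38)) = 0.4061 × 0.5939 = 0.2412
∂L/∂z = ∂L/∂h · σ'(z) = -1 × 0.2412 = -0.2412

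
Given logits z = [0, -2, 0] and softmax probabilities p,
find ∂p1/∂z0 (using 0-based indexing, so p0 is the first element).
∂p1/∂z0 = -0.02968

p = softmax(z) = [0.4683, 0.06338, 0.4683]
p1 = 0.06338, p0 = 0.4683

∂p1/∂z0 = -p1 × p0 = -0.06338 × 0.4683 = -0.02968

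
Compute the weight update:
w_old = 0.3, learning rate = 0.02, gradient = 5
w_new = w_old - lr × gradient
w_new = 0.2

w_new = w - η·∂L/∂w = 0.3 - 0.02×(5) = 0.3 - (0.1) = 0.2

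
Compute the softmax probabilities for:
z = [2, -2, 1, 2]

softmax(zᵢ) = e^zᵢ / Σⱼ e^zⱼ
p = [0.4191, 0.0077, 0.1542, 0.4191]

exp(z) = [7.389, 0.1353, 2.718, 7.389]
Sum = 17.63
p = [0.4191, 0.0077, 0.1542, 0.4191]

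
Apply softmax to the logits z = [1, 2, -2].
p = [0.2654, 0.7214, 0.0132]

exp(z) = [2.718, 7.389, 0.1353]
Sum = 10.24
p = [0.2654, 0.7214, 0.0132]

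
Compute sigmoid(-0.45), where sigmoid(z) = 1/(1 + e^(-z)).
0.3894

sigmoid(-0.45) = 1/(1 + e^(0.45)) = 1/(1 + 1.568) = 0.3894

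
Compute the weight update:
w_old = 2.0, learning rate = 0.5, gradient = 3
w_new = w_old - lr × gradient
w_new = 0.5

w_new = w - η·∂L/∂w = 2.0 - 0.5×(3) = 2.0 - (1.5) = 0.5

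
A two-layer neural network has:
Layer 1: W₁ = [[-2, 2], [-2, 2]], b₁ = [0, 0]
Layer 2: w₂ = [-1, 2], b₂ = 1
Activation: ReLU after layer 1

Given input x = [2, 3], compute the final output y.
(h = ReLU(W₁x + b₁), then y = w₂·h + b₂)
y = 3

Layer 1 pre-activation: z₁ = [2, 2]
After ReLU: h = [2, 2]
Layer 2 output: y = -1×2 + 2×2 + 1 = 3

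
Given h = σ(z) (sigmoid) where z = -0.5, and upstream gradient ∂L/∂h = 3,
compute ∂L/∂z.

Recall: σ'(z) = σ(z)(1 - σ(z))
∂L/∂z = 0.705

σ(-0.5) = 0.3775
σ'(-0.5) = σ(-0.5)(1 - σ(-0.5)) = 0.3775 × 0.6225 = 0.235
∂L/∂z = ∂L/∂h · σ'(z) = 3 × 0.235 = 0.705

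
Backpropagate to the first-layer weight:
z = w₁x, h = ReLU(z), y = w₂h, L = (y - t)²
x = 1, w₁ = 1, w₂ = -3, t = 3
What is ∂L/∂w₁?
∂L/∂w₁ = 36

Forward pass:
z = w₁x = 1×1 = 1
h = ReLU(1) = 1
y = w₂h = -3×1 = -3

Backward pass:
∂L/∂y = 2(y - t) = 2(-3 - 3) = -12
∂y/∂h = w₂ = -3
∂h/∂z = 1 (ReLU derivative)
∂z/∂w₁ = x = 1

∂L/∂w₁ = -12 × -3 × 1 × 1 = 36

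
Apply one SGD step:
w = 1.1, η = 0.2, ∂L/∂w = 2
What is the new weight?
w_new = 0.7

w_new = w - η·∂L/∂w = 1.1 - 0.2×(2) = 1.1 - (0.4) = 0.7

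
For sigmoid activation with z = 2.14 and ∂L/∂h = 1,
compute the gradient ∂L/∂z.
∂L/∂z = 0.09419

σ(2.14) = 0.8947
σ'(2.14) = σ(2.14)(1 - σ(2.14)) = 0.8947 × 0.1053 = 0.09419
∂L/∂z = ∂L/∂h · σ'(z) = 1 × 0.09419 = 0.09419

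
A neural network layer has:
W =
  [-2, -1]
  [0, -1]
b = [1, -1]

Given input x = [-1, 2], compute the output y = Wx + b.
y = [1, -3]

Wx = [-2×-1 + -1×2, 0×-1 + -1×2]
   = [0, -2]
y = Wx + b = [0 + 1, -2 + -1] = [1, -3]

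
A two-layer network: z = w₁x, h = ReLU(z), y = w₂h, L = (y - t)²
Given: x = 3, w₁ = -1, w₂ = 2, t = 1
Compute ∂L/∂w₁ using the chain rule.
∂L/∂w₁ = 0

Forward pass:
z = w₁x = -1×3 = -3
h = ReLU(-3) = 0
y = w₂h = 2×0 = 0

Backward pass:
∂L/∂y = 2(y - t) = 2(0 - 1) = -2
∂y/∂h = w₂ = 2
∂h/∂z = 0 (ReLU derivative)
∂z/∂w₁ = x = 3

∂L/∂w₁ = -2 × 2 × 0 × 3 = 0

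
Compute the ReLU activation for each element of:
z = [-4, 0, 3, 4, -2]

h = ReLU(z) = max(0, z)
h = [0, 0, 3, 4, 0]

ReLU applied element-wise: max(0,-4)=0, max(0,0)=0, max(0,3)=3, max(0,4)=4, max(0,-2)=0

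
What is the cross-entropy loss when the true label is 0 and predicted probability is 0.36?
L = 0.4463

L = -0·log(0.36) - 1·log(0.64) = -log(0.64) = 0.4463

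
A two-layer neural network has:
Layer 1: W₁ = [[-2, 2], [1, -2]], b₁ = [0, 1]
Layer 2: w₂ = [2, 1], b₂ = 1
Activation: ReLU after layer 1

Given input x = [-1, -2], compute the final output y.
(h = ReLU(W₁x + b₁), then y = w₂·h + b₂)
y = 5

Layer 1 pre-activation: z₁ = [-2, 4]
After ReLU: h = [0, 4]
Layer 2 output: y = 2×0 + 1×4 + 1 = 5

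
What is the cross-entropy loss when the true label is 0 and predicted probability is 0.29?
L = 0.3425

L = -0·log(0.29) - 1·log(0.71) = -log(0.71) = 0.3425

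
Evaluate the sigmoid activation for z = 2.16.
0.8966

sigmoid(2.16) = 1/(1 + e^(-2.16)) = 1/(1 + 0.1153) = 0.8966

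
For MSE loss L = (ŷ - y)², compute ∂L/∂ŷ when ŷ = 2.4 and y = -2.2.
∂L/∂ŷ = 9.2

∂L/∂ŷ = 2(ŷ - y) = 2(2.4 - -2.2) = 2(4.6) = 9.2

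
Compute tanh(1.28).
0.8565

tanh(1.28) = (e^(1.28) - e^(-1.28))/(e^(1.28) + e^(-1.28)) = 0.8565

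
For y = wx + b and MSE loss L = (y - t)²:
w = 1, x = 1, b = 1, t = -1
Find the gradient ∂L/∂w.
∂L/∂w = 6

y = wx + b = (1)(1) + 1 = 2
∂L/∂y = 2(y - t) = 2(2 - -1) = 6
∂y/∂w = x = 1
∂L/∂w = ∂L/∂y · ∂y/∂w = 6 × 1 = 6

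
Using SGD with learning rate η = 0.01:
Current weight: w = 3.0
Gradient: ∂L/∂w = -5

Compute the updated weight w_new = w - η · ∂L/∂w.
w_new = 3.05

w_new = w - η·∂L/∂w = 3.0 - 0.01×(-5) = 3.0 - (-0.05) = 3.05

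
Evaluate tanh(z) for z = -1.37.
-0.8787

tanh(-1.37) = (e^(-1.37) - e^(1.37))/(e^(-1.37) + e^(1.37)) = -0.8787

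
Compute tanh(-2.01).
-0.9647

tanh(-2.01) = (e^(-2.01) - e^(2.01))/(e^(-2.01) + e^(2.01)) = -0.9647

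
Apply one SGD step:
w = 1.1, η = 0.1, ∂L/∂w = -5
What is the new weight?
w_new = 1.6

w_new = w - η·∂L/∂w = 1.1 - 0.1×(-5) = 1.1 - (-0.5) = 1.6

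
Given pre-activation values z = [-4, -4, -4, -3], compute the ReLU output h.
h = [0, 0, 0, 0]

ReLU applied element-wise: max(0,-4)=0, max(0,-4)=0, max(0,-4)=0, max(0,-3)=0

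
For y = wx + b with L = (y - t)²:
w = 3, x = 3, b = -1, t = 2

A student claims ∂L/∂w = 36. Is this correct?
Correct

y = (3)(3) + -1 = 8
∂L/∂y = 2(y - t) = 2(8 - 2) = 12
∂y/∂w = x = 3
∂L/∂w = 12 × 3 = 36

Claimed value: 36
Correct: The correct gradient is 36.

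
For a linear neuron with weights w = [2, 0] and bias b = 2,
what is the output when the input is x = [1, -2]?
y = 4

y = (2)(1) + (0)(-2) + 2 = 4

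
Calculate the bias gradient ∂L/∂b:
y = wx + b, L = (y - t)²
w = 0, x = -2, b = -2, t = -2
∂L/∂b = 0

y = wx + b = (0)(-2) + -2 = -2
∂L/∂y = 2(y - t) = 2(-2 - -2) = 0
∂y/∂b = 1
∂L/∂b = ∂L/∂y · ∂y/∂b = 0 × 1 = 0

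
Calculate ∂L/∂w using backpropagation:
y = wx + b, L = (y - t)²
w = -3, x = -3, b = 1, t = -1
∂L/∂w = -66

y = wx + b = (-3)(-3) + 1 = 10
∂L/∂y = 2(y - t) = 2(10 - -1) = 22
∂y/∂w = x = -3
∂L/∂w = ∂L/∂y · ∂y/∂w = 22 × -3 = -66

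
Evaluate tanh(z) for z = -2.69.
-0.9908

tanh(-2.69) = (e^(-2.69) - e^(2.69))/(e^(-2.69) + e^(2.69)) = -0.9908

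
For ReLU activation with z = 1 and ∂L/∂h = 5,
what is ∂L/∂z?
∂L/∂z = 5

h = ReLU(1) = 1
Since z > 0: ∂h/∂z = 1
∂L/∂z = ∂L/∂h · ∂h/∂z = 5 × 1 = 5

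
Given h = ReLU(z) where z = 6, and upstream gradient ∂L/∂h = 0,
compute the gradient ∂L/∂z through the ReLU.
∂L/∂z = 0

h = ReLU(6) = 6
Since z > 0: ∂h/∂z = 1
∂L/∂z = ∂L/∂h · ∂h/∂z = 0 × 1 = 0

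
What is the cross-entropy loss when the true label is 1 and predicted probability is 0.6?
L = 0.5108

L = -1·log(0.6) - 0·log(0.4) = -log(0.6) = 0.5108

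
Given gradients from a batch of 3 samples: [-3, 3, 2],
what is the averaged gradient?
Average gradient = 0.6667

Average = (1/3)(-3 + 3 + 2) = 2/3 = 0.6667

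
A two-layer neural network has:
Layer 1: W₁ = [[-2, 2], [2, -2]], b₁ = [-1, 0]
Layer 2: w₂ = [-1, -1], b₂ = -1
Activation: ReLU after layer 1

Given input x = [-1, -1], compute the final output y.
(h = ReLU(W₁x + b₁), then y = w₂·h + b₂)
y = -1

Layer 1 pre-activation: z₁ = [-1, 0]
After ReLU: h = [0, 0]
Layer 2 output: y = -1×0 + -1×0 + -1 = -1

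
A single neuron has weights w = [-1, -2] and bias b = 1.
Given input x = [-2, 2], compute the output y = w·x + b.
y = -1

y = (-1)(-2) + (-2)(2) + 1 = -1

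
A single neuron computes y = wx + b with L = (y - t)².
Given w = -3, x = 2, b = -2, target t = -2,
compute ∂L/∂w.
∂L/∂w = -24

y = wx + b = (-3)(2) + -2 = -8
∂L/∂y = 2(y - t) = 2(-8 - -2) = -12
∂y/∂w = x = 2
∂L/∂w = ∂L/∂y · ∂y/∂w = -12 × 2 = -24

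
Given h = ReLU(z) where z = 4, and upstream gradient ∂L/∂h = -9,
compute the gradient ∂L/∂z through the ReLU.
∂L/∂z = -9

h = ReLU(4) = 4
Since z > 0: ∂h/∂z = 1
∂L/∂z = ∂L/∂h · ∂h/∂z = -9 × 1 = -9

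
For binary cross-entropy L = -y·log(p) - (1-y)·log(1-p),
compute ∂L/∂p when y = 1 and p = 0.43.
∂L/∂p = -2.326

∂L/∂p = -y/p + (1-y)/(1-p) = -1/0.43 + 0 = -2.326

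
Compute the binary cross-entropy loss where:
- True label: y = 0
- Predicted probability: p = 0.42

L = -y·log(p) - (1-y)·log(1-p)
L = 0.5447

L = -0·log(0.42) - 1·log(0.58) = -log(0.58) = 0.5447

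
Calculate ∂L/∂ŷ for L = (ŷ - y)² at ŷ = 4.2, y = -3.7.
∂L/∂ŷ = 15.8

∂L/∂ŷ = 2(ŷ - y) = 2(4.2 - -3.7) = 2(7.9) = 15.8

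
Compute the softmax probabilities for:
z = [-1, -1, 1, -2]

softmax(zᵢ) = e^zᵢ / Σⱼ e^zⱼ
p = [0.1025, 0.1025, 0.7573, 0.0377]

exp(z) = [0.3679, 0.3679, 2.718, 0.1353]
Sum = 3.589
p = [0.1025, 0.1025, 0.7573, 0.0377]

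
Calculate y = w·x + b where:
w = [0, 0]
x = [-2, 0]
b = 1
y = 1

y = (0)(-2) + (0)(0) + 1 = 1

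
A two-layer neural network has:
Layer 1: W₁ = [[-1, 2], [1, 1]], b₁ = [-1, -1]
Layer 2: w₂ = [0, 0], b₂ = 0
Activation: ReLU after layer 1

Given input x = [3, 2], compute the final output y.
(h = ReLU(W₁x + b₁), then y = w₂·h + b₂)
y = 0

Layer 1 pre-activation: z₁ = [0, 4]
After ReLU: h = [0, 4]
Layer 2 output: y = 0×0 + 0×4 + 0 = 0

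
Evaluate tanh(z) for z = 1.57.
0.917

tanh(1.57) = (e^(1.57) - e^(-1.57))/(e^(1.57) + e^(-1.57)) = 0.917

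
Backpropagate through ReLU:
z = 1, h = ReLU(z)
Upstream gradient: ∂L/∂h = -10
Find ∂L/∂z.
∂L/∂z = -10

h = ReLU(1) = 1
Since z > 0: ∂h/∂z = 1
∂L/∂z = ∂L/∂h · ∂h/∂z = -10 × 1 = -10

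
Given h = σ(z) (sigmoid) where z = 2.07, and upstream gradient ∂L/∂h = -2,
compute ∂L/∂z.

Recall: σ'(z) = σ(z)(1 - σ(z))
∂L/∂z = -0.199

σ(2.07) = 0.888
σ'(2.07) = σ(2.07)(1 - σ(2.07)) = 0.888 × 0.112 = 0.09949
∂L/∂z = ∂L/∂h · σ'(z) = -2 × 0.09949 = -0.199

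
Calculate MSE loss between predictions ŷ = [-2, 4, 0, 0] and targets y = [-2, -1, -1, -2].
MSE = 7.5

MSE = (1/4)((-2--2)² + (4--1)² + (0--1)² + (0--2)²) = (1/4)(0 + 25 + 1 + 4) = 7.5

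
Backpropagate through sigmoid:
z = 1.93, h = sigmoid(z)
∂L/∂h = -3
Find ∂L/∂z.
∂L/∂z = -0.3321

σ(1.93) = 0.8732
σ'(1.93) = σ(1.93)(1 - σ(1.93)) = 0.8732 × 0.1268 = 0.1107
∂L/∂z = ∂L/∂h · σ'(z) = -3 × 0.1107 = -0.3321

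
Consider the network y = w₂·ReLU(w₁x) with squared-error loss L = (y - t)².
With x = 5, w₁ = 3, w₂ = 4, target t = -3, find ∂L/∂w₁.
∂L/∂w₁ = 2520

Forward pass:
z = w₁x = 3×5 = 15
h = ReLU(15) = 15
y = w₂h = 4×15 = 60

Backward pass:
∂L/∂y = 2(y - t) = 2(60 - -3) = 126
∂y/∂h = w₂ = 4
∂h/∂z = 1 (ReLU derivative)
∂z/∂w₁ = x = 5

∂L/∂w₁ = 126 × 4 × 1 × 5 = 2520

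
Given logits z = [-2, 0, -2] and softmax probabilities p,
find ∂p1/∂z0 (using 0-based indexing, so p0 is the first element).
∂p1/∂z0 = -0.08382

p = softmax(z) = [0.1065, 0.787, 0.1065]
p1 = 0.787, p0 = 0.1065

∂p1/∂z0 = -p1 × p0 = -0.787 × 0.1065 = -0.08382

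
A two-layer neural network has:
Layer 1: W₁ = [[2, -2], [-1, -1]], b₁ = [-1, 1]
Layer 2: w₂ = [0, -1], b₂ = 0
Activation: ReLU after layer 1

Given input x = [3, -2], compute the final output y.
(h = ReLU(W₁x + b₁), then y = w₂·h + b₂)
y = 0

Layer 1 pre-activation: z₁ = [9, 0]
After ReLU: h = [9, 0]
Layer 2 output: y = 0×9 + -1×0 + 0 = 0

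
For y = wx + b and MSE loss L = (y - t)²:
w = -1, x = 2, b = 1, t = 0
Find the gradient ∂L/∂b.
∂L/∂b = -2

y = wx + b = (-1)(2) + 1 = -1
∂L/∂y = 2(y - t) = 2(-1 - 0) = -2
∂y/∂b = 1
∂L/∂b = ∂L/∂y · ∂y/∂b = -2 × 1 = -2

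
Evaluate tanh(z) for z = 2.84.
0.9932

tanh(2.84) = (e^(2.84) - e^(-2.84))/(e^(2.84) + e^(-2.84)) = 0.9932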